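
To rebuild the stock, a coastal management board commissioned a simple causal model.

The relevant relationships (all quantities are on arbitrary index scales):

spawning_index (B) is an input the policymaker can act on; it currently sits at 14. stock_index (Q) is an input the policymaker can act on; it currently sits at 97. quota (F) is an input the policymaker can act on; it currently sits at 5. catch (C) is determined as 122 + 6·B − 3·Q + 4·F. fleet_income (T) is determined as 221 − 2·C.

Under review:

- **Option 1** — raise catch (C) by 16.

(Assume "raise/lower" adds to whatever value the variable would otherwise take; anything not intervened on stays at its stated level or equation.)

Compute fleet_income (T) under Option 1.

319

Option 1 (C + 16):
  B = 14
  Q = 97
  F = 5
  C = 122 + 6·14 − 3·97 + 4·5 (+16 from intervention) = -49
  T = 221 − 2·(-49) = 319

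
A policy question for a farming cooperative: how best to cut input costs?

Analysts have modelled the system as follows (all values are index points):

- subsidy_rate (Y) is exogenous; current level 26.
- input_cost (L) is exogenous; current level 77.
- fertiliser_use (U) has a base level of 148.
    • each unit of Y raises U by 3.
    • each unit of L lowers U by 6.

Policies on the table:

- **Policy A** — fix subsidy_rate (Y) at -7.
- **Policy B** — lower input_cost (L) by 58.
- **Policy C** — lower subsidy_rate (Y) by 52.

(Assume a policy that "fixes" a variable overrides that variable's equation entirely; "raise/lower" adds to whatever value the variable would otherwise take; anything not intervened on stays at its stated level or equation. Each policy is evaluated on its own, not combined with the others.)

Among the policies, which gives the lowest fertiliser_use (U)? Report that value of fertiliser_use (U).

Policy A (Y := -7):
  Y = -7
  L = 77
  U = 148 + 3·(-7) − 6·77 = -335
Policy B (L − 58):
  Y = 26
  L = 77 − 58 = 19
  U = 148 + 3·26 − 6·19 = 112
Policy C (Y − 52):
  Y = 26 − 52 = -26
  L = 77
  U = 148 + 3·(-26) − 6·77 = -392
Comparing — Policy A: U=-335, Policy B: U=112, Policy C: U=-392. Lowest is -392 (Policy C).

-392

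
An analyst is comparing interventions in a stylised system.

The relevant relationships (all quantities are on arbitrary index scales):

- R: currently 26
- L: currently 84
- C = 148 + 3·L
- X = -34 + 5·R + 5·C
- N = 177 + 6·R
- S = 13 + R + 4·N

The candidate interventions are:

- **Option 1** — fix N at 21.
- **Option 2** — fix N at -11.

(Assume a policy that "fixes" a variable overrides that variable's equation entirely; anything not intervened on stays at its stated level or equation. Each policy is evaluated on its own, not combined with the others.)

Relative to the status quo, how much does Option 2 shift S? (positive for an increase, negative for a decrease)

Baseline:
  R = 26
  N = 177 + 6·26 = 333
  S = 13 + 26 + 4·333 = 1371
Option 2 (N := -11):
  R = 26
  N = -11
  S = 13 + 26 + 4·(-11) = -5
Change in S: -5 − 1371 = -1376

-1376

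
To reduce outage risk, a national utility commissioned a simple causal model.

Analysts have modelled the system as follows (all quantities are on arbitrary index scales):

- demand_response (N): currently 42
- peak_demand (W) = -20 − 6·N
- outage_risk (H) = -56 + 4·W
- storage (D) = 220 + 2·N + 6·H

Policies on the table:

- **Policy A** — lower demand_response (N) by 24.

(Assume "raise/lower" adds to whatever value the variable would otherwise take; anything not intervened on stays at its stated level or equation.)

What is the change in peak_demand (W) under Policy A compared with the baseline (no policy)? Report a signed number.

Baseline:
  N = 42
  W = -20 − 6·42 = -272
Policy A (N − 24):
  N = 42 − 24 = 18
  W = -20 − 6·18 = -128
Change in W: -128 − (-272) = 144

144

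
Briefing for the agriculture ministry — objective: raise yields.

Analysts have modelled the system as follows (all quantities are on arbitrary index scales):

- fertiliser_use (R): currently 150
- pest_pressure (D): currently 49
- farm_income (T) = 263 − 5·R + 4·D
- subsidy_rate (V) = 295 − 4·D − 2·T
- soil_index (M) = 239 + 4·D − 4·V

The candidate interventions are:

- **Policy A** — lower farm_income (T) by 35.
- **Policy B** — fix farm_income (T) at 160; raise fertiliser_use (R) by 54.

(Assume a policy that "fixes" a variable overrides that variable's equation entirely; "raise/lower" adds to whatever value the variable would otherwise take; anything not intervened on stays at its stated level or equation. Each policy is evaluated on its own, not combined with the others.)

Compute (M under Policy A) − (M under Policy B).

-3888

Policy A (T − 35):
  R = 150
  D = 49
  T = 263 − 5·150 + 4·49 (−35 from intervention) = -326
  V = 295 − 4·49 − 2·(-326) = 751
  M = 239 + 4·49 − 4·751 = -2569
Policy B (T := 160, R + 54):
  R = 150 + 54 = 204
  D = 49
  T = 160
  V = 295 − 4·49 − 2·160 = -221
  M = 239 + 4·49 − 4·(-221) = 1319
M: -2569 − 1319 = -3888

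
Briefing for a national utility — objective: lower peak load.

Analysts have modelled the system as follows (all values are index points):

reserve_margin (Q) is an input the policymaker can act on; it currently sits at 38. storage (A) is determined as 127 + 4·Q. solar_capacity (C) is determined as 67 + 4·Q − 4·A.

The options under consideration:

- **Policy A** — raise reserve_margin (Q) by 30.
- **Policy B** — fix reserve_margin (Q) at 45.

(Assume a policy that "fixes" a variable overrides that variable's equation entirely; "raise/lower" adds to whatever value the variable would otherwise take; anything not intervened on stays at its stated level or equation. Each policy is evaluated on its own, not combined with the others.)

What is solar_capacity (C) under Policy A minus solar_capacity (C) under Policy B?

Policy A (Q + 30):
  Q = 38 + 30 = 68
  A = 127 + 4·68 = 399
  C = 67 + 4·68 − 4·399 = -1257
Policy B (Q := 45):
  Q = 45
  A = 127 + 4·45 = 307
  C = 67 + 4·45 − 4·307 = -981
C: -1257 − (-981) = -276

-276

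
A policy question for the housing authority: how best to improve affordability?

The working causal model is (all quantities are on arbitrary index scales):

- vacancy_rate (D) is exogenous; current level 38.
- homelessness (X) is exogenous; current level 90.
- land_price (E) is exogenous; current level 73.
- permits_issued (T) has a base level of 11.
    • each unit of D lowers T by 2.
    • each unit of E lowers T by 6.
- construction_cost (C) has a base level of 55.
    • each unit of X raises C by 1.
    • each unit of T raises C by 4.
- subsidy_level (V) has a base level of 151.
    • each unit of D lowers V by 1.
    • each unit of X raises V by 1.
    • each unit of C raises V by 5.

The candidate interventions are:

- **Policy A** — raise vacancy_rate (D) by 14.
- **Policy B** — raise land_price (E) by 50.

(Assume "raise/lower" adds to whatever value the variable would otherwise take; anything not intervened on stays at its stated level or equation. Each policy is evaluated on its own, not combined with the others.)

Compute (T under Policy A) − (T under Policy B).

Policy A (D + 14):
  D = 38 + 14 = 52
  E = 73
  T = 11 − 2·52 − 6·73 = -531
Policy B (E + 50):
  D = 38
  E = 73 + 50 = 123
  T = 11 − 2·38 − 6·123 = -803
T: -531 − (-803) = 272

272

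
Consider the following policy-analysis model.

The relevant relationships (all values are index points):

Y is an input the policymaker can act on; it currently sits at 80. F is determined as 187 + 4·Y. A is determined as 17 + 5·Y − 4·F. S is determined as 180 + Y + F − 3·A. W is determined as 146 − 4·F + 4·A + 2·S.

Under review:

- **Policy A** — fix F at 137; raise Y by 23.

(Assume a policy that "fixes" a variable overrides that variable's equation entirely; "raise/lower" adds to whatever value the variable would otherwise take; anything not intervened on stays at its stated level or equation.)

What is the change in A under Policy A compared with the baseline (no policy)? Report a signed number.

1595

Baseline:
  Y = 80
  F = 187 + 4·80 = 507
  A = 17 + 5·80 − 4·507 = -1611
Policy A (F := 137, Y + 23):
  Y = 80 + 23 = 103
  F = 137
  A = 17 + 5·103 − 4·137 = -16
Change in A: -16 − (-1611) = 1595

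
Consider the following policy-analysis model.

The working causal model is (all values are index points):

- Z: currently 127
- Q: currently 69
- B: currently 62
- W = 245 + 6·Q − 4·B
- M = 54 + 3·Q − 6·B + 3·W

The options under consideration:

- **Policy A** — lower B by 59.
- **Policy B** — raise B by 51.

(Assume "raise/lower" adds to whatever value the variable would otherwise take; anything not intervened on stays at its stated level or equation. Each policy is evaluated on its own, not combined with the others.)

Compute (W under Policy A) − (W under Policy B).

Policy A (B − 59):
  Q = 69
  B = 62 − 59 = 3
  W = 245 + 6·69 − 4·3 = 647
Policy B (B + 51):
  Q = 69
  B = 62 + 51 = 113
  W = 245 + 6·69 − 4·113 = 207
W: 647 − 207 = 440

440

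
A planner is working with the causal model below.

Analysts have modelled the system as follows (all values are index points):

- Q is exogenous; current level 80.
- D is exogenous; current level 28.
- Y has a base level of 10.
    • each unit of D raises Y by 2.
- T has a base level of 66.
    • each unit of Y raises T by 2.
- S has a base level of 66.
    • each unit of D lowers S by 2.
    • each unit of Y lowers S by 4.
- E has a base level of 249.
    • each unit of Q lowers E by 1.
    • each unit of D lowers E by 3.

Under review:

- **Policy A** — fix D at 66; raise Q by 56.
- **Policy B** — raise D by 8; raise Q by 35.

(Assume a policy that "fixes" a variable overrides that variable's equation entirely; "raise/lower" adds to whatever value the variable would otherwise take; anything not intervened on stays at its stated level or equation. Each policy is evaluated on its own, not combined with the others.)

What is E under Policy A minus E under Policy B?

-111

Policy A (D := 66, Q + 56):
  Q = 80 + 56 = 136
  D = 66
  E = 249 − 136 − 3·66 = -85
Policy B (D + 8, Q + 35):
  Q = 80 + 35 = 115
  D = 28 + 8 = 36
  E = 249 − 115 − 3·36 = 26
E: -85 − 26 = -111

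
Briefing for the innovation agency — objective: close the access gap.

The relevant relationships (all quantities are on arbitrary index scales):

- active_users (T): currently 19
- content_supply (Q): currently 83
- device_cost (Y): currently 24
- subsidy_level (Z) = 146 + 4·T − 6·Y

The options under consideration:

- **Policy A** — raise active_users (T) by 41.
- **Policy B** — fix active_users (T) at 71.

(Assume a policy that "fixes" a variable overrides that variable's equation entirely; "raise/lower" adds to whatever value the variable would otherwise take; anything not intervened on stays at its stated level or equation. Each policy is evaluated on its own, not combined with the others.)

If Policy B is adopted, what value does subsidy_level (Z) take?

286

Policy B (T := 71):
  T = 71
  Y = 24
  Z = 146 + 4·71 − 6·24 = 286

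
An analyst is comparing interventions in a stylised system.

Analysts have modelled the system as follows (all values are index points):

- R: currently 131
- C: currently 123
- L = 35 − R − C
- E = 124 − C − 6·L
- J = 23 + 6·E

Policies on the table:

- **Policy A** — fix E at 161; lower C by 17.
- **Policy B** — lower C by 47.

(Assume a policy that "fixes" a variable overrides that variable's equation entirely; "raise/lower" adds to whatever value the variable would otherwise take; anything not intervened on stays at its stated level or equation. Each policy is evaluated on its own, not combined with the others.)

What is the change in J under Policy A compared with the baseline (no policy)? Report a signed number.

-6924

Baseline:
  R = 131
  C = 123
  L = 35 − 131 − 123 = -219
  E = 124 − 123 − 6·(-219) = 1315
  J = 23 + 6·1315 = 7913
Policy A (E := 161, C − 17):
  R = 131
  C = 123 − 17 = 106
  L = 35 − 131 − 106 = -202
  E = 161
  J = 23 + 6·161 = 989
Change in J: 989 − 7913 = -6924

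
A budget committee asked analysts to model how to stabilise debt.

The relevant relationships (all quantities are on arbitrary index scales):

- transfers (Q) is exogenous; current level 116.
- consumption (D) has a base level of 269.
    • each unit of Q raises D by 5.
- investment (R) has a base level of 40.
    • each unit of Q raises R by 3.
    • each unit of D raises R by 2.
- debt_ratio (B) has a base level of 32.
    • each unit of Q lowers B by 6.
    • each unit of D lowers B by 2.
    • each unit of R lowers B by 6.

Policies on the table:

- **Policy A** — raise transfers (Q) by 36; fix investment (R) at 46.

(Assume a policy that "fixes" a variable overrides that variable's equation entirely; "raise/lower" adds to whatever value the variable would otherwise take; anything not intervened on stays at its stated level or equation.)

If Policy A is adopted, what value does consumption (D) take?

Policy A (Q + 36, R := 46):
  Q = 116 + 36 = 152
  D = 269 + 5·152 = 1029

1029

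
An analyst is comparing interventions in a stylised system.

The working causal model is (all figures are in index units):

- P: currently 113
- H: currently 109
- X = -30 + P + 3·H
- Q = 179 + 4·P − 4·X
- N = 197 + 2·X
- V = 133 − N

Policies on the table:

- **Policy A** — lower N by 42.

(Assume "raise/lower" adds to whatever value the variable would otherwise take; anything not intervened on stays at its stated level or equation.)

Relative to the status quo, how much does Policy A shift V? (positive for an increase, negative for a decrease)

Baseline:
  P = 113
  H = 109
  X = -30 + 113 + 3·109 = 410
  N = 197 + 2·410 = 1017
  V = 133 − 1017 = -884
Policy A (N − 42):
  P = 113
  H = 109
  X = -30 + 113 + 3·109 = 410
  N = 197 + 2·410 (−42 from intervention) = 975
  V = 133 − 975 = -842
Change in V: -842 − (-884) = 42

42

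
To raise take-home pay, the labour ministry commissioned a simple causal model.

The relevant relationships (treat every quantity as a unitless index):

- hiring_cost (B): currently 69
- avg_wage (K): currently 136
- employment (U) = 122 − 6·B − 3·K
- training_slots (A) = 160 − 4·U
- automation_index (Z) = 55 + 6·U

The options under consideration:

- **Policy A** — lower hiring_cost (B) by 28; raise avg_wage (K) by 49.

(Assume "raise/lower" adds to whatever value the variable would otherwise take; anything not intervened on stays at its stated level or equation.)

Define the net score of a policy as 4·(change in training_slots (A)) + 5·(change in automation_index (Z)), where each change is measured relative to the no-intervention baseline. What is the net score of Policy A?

294

Baseline:
  B = 69
  K = 136
  U = 122 − 6·69 − 3·136 = -700
  A = 160 − 4·(-700) = 2960
  Z = 55 + 6·(-700) = -4145
Policy A (B − 28, K + 49):
  B = 69 − 28 = 41
  K = 136 + 49 = 185
  U = 122 − 6·41 − 3·185 = -679
  A = 160 − 4·(-679) = 2876
  Z = 55 + 6·(-679) = -4019
ΔA = 2876 − 2960 = -84; ΔZ = -4019 − (-4145) = 126
Score = 4·(-84) + 5·126 = 294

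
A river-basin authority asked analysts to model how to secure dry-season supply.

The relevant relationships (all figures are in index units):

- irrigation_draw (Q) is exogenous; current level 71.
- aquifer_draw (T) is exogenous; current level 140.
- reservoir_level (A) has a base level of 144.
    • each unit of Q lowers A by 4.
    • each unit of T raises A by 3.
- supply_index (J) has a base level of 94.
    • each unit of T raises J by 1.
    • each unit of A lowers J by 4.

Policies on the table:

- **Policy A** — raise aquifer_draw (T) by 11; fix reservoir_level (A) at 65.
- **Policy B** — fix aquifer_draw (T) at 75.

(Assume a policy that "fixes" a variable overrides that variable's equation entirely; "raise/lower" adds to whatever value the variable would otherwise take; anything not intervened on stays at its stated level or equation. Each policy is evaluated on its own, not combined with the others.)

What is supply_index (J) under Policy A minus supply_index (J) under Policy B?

156

Policy A (T + 11, A := 65):
  Q = 71
  T = 140 + 11 = 151
  A = 65
  J = 94 + 151 − 4·65 = -15
Policy B (T := 75):
  Q = 71
  T = 75
  A = 144 − 4·71 + 3·75 = 85
  J = 94 + 75 − 4·85 = -171
J: -15 − (-171) = 156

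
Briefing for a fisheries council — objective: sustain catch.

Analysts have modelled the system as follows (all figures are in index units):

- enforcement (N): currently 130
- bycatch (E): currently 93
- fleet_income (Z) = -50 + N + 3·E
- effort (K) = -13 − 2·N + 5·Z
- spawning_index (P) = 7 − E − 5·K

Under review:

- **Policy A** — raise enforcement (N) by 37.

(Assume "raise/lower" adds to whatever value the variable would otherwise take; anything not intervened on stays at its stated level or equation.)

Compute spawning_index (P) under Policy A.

-8251

Policy A (N + 37):
  N = 130 + 37 = 167
  E = 93
  Z = -50 + 167 + 3·93 = 396
  K = -13 − 2·167 + 5·396 = 1633
  P = 7 − 93 − 5·1633 = -8251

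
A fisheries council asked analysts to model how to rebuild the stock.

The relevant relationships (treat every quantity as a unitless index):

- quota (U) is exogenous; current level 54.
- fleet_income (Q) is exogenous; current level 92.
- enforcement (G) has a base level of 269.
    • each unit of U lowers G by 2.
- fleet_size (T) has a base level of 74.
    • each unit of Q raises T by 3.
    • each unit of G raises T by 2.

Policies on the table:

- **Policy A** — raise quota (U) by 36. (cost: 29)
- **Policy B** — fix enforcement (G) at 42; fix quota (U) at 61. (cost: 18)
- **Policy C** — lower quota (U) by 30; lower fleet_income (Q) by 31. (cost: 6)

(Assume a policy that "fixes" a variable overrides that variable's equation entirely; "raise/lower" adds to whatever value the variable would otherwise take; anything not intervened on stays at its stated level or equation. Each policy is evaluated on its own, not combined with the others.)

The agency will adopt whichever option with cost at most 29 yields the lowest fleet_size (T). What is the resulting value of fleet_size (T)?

434

Policy A (U + 36):
  U = 54 + 36 = 90
  Q = 92
  G = 269 − 2·90 = 89
  T = 74 + 3·92 + 2·89 = 528
Policy B (G := 42, U := 61):
  U = 61
  Q = 92
  G = 42
  T = 74 + 3·92 + 2·42 = 434
Policy C (U − 30, Q − 31):
  U = 54 − 30 = 24
  Q = 92 − 31 = 61
  G = 269 − 2·24 = 221
  T = 74 + 3·61 + 2·221 = 699
Comparing — Policy A: T=528, Policy B: T=434, Policy C: T=699. Lowest is 434 (Policy B).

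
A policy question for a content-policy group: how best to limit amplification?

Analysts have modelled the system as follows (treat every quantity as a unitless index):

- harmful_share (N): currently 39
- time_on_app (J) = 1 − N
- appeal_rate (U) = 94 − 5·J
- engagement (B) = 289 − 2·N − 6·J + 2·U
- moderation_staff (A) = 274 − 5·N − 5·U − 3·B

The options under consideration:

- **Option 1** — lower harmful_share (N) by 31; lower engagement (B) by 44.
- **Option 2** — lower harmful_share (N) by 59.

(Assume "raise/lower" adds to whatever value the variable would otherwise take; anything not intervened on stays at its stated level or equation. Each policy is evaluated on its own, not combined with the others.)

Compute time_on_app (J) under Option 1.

Option 1 (N − 31, B − 44):
  N = 39 − 31 = 8
  J = 1 − 8 = -7

-7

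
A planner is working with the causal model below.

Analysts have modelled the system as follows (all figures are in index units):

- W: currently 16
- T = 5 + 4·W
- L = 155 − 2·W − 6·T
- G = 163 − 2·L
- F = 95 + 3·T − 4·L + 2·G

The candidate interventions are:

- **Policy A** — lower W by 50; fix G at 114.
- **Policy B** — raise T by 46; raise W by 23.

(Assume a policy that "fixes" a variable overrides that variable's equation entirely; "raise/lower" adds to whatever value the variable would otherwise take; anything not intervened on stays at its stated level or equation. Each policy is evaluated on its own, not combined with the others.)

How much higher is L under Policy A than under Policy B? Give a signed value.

Policy A (W − 50, G := 114):
  W = 16 − 50 = -34
  T = 5 + 4·(-34) = -131
  L = 155 − 2·(-34) − 6·(-131) = 1009
Policy B (T + 46, W + 23):
  W = 16 + 23 = 39
  T = 5 + 4·39 (+46 from intervention) = 207
  L = 155 − 2·39 − 6·207 = -1165
L: 1009 − (-1165) = 2174

2174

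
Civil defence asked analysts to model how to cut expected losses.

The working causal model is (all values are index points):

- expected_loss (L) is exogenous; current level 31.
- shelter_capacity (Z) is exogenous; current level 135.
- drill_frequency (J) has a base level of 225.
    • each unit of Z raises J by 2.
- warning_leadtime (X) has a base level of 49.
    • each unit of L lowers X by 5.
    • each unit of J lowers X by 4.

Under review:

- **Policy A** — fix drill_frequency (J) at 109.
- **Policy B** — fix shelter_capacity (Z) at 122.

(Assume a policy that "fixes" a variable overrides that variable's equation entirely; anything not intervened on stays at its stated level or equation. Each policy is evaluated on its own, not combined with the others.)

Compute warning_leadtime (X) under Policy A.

-542

Policy A (J := 109):
  L = 31
  Z = 135
  J = 109
  X = 49 − 5·31 − 4·109 = -542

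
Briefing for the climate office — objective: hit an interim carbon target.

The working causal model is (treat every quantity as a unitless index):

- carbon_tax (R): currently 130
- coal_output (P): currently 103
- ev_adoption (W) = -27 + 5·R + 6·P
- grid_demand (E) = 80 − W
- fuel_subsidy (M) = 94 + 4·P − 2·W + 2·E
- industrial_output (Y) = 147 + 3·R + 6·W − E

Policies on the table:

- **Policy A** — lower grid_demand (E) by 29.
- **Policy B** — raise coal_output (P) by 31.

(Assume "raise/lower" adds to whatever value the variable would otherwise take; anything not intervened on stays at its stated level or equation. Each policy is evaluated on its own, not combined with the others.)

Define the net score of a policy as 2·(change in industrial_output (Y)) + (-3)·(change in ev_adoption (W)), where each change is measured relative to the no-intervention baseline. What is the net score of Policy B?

Baseline:
  R = 130
  P = 103
  W = -27 + 5·130 + 6·103 = 1241
  E = 80 − 1241 = -1161
  Y = 147 + 3·130 + 6·1241 − (-1161) = 9144
Policy B (P + 31):
  R = 130
  P = 103 + 31 = 134
  W = -27 + 5·130 + 6·134 = 1427
  E = 80 − 1427 = -1347
  Y = 147 + 3·130 + 6·1427 − (-1347) = 10446
ΔY = 10446 − 9144 = 1302; ΔW = 1427 − 1241 = 186
Score = 2·1302 + (-3)·186 = 2046

2046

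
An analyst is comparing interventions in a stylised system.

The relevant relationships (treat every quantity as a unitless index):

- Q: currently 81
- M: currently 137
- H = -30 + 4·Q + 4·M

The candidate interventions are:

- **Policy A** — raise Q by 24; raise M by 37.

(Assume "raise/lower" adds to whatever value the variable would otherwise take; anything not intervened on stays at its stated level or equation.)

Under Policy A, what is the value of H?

1086

Policy A (Q + 24, M + 37):
  Q = 81 + 24 = 105
  M = 137 + 37 = 174
  H = -30 + 4·105 + 4·174 = 1086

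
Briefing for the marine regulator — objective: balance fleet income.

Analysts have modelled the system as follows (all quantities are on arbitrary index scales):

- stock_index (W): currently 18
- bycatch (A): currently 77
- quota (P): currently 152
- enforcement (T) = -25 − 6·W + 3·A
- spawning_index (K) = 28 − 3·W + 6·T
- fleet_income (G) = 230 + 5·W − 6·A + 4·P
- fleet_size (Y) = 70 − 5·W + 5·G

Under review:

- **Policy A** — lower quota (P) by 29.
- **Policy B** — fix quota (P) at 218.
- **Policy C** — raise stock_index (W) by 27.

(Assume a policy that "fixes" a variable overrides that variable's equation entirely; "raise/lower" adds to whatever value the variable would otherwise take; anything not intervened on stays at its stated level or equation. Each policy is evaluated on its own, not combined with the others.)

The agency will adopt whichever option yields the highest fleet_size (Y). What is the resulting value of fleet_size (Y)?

Policy A (P − 29):
  W = 18
  A = 77
  P = 152 − 29 = 123
  G = 230 + 5·18 − 6·77 + 4·123 = 350
  Y = 70 − 5·18 + 5·350 = 1730
Policy B (P := 218):
  W = 18
  A = 77
  P = 218
  G = 230 + 5·18 − 6·77 + 4·218 = 730
  Y = 70 − 5·18 + 5·730 = 3630
Policy C (W + 27):
  W = 18 + 27 = 45
  A = 77
  P = 152
  G = 230 + 5·45 − 6·77 + 4·152 = 601
  Y = 70 − 5·45 + 5·601 = 2850
Comparing — Policy A: Y=1730, Policy B: Y=3630, Policy C: Y=2850. Highest is 3630 (Policy B).

3630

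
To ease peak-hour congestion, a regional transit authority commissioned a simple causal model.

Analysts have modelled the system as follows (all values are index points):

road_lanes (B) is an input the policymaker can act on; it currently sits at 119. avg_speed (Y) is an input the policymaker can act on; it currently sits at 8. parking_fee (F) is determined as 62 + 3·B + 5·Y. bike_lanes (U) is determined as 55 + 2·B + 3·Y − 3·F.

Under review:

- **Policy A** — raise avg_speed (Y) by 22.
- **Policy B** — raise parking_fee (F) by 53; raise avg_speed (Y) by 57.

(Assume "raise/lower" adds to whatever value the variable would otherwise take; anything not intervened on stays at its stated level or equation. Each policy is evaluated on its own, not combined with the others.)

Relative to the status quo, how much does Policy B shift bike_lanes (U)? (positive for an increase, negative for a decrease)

Baseline:
  B = 119
  Y = 8
  F = 62 + 3·119 + 5·8 = 459
  U = 55 + 2·119 + 3·8 − 3·459 = -1060
Policy B (F + 53, Y + 57):
  B = 119
  Y = 8 + 57 = 65
  F = 62 + 3·119 + 5·65 (+53 from intervention) = 797
  U = 55 + 2·119 + 3·65 − 3·797 = -1903
Change in U: -1903 − (-1060) = -843

-843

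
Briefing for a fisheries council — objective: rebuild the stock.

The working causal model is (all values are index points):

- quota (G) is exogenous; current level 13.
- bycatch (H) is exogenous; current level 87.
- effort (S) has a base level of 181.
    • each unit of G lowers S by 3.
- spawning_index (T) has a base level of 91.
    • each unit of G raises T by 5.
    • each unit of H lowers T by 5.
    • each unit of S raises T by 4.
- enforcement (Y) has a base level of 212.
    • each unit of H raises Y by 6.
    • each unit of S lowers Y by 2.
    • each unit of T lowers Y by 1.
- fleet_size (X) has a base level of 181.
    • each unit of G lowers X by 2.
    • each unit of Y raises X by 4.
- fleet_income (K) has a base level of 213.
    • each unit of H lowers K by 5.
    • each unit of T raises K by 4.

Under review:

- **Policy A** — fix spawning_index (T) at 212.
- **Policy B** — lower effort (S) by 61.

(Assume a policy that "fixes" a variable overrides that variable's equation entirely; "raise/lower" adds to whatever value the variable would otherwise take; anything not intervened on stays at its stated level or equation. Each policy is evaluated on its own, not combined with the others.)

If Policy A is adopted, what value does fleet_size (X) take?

1107

Policy A (T := 212):
  G = 13
  H = 87
  S = 181 − 3·13 = 142
  T = 212
  Y = 212 + 6·87 − 2·142 − 212 = 238
  X = 181 − 2·13 + 4·238 = 1107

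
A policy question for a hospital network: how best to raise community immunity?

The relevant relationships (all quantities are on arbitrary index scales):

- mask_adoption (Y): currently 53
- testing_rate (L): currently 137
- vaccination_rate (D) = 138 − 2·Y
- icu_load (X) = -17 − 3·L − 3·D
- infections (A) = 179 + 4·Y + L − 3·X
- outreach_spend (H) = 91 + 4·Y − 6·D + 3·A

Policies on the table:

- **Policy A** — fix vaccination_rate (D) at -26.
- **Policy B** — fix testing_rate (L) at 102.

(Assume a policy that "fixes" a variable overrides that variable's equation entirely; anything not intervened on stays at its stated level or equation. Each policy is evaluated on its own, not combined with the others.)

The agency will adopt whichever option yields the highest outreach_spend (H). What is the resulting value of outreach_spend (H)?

5361

Policy A (D := -26):
  Y = 53
  L = 137
  D = -26
  X = -17 − 3·137 − 3·(-26) = -350
  A = 179 + 4·53 + 137 − 3·(-350) = 1578
  H = 91 + 4·53 − 6·(-26) + 3·1578 = 5193
Policy B (L := 102):
  Y = 53
  L = 102
  D = 138 − 2·53 = 32
  X = -17 − 3·102 − 3·32 = -419
  A = 179 + 4·53 + 102 − 3·(-419) = 1750
  H = 91 + 4·53 − 6·32 + 3·1750 = 5361
Comparing — Policy A: H=5193, Policy B: H=5361. Highest is 5361 (Policy B).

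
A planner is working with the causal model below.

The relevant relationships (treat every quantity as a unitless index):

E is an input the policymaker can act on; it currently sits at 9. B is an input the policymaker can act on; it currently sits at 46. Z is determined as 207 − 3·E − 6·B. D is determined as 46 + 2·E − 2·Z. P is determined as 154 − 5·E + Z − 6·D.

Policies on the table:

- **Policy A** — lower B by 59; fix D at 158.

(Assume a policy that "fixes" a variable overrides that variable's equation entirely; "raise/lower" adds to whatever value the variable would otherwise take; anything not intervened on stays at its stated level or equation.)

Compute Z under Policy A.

258

Policy A (B − 59, D := 158):
  E = 9
  B = 46 − 59 = -13
  Z = 207 − 3·9 − 6·(-13) = 258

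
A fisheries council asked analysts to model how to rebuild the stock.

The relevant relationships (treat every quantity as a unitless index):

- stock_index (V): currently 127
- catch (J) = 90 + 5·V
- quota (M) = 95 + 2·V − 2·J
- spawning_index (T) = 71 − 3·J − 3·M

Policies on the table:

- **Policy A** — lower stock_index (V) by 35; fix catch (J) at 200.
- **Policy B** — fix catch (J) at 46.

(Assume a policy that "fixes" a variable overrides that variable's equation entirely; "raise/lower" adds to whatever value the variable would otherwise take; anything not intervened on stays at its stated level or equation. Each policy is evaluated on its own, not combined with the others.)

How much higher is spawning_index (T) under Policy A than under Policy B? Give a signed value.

672

Policy A (V − 35, J := 200):
  V = 127 − 35 = 92
  J = 200
  M = 95 + 2·92 − 2·200 = -121
  T = 71 − 3·200 − 3·(-121) = -166
Policy B (J := 46):
  V = 127
  J = 46
  M = 95 + 2·127 − 2·46 = 257
  T = 71 − 3·46 − 3·257 = -838
T: -166 − (-838) = 672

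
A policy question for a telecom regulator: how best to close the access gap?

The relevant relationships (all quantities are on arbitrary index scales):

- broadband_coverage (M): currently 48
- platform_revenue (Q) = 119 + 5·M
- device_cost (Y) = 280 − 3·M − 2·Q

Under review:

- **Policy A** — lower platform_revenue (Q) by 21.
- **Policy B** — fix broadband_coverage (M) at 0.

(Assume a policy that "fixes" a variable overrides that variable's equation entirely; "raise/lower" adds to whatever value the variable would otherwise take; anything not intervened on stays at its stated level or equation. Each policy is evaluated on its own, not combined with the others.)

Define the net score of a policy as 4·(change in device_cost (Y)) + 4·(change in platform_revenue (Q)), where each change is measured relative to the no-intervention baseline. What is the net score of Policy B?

1536

Baseline:
  M = 48
  Q = 119 + 5·48 = 359
  Y = 280 − 3·48 − 2·359 = -582
Policy B (M := 0):
  M = 0
  Q = 119 + 5·0 = 119
  Y = 280 − 3·0 − 2·119 = 42
ΔY = 42 − (-582) = 624; ΔQ = 119 − 359 = -240
Score = 4·624 + 4·(-240) = 1536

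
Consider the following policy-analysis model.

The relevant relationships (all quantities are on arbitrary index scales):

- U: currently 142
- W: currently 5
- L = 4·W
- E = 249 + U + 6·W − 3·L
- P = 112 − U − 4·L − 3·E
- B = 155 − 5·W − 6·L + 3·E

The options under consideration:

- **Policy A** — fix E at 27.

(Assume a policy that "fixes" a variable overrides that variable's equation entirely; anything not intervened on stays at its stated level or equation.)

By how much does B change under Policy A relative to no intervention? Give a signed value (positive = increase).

-1002

Baseline:
  U = 142
  W = 5
  L = 0 + 4·5 = 20
  E = 249 + 142 + 6·5 − 3·20 = 361
  B = 155 − 5·5 − 6·20 + 3·361 = 1093
Policy A (E := 27):
  U = 142
  W = 5
  L = 0 + 4·5 = 20
  E = 27
  B = 155 − 5·5 − 6·20 + 3·27 = 91
Change in B: 91 − 1093 = -1002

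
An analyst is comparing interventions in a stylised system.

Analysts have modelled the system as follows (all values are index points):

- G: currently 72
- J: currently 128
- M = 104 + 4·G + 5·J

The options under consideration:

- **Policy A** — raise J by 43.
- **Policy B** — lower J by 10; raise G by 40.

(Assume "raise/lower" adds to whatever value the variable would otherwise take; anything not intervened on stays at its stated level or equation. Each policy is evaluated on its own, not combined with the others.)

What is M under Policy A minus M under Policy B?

Policy A (J + 43):
  G = 72
  J = 128 + 43 = 171
  M = 104 + 4·72 + 5·171 = 1247
Policy B (J − 10, G + 40):
  G = 72 + 40 = 112
  J = 128 − 10 = 118
  M = 104 + 4·112 + 5·118 = 1142
M: 1247 − 1142 = 105

105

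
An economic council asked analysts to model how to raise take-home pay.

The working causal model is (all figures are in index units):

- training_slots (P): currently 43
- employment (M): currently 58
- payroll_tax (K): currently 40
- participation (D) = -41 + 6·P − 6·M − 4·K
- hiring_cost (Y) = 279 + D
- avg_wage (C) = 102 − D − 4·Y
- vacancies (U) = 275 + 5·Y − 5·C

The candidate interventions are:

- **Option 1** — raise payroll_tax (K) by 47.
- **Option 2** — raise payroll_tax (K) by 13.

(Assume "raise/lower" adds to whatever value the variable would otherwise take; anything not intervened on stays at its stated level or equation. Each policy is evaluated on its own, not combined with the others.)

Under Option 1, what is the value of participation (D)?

-479

Option 1 (K + 47):
  P = 43
  M = 58
  K = 40 + 47 = 87
  D = -41 + 6·43 − 6·58 − 4·87 = -479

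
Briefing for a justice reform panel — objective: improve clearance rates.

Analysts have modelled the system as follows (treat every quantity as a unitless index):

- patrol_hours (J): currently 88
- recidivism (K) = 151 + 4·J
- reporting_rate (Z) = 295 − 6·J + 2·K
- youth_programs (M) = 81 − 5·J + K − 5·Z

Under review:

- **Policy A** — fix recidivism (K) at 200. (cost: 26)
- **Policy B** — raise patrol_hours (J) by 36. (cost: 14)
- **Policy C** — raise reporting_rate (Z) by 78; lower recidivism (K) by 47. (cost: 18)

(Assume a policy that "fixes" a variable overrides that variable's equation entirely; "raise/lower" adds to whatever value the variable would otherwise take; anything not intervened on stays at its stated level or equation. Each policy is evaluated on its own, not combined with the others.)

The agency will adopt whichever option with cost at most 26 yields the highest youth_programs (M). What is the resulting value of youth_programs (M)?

-994

Policy A (K := 200):
  J = 88
  K = 200
  Z = 295 − 6·88 + 2·200 = 167
  M = 81 − 5·88 + 200 − 5·167 = -994
Policy B (J + 36):
  J = 88 + 36 = 124
  K = 151 + 4·124 = 647
  Z = 295 − 6·124 + 2·647 = 845
  M = 81 − 5·124 + 647 − 5·845 = -4117
Policy C (Z + 78, K − 47):
  J = 88
  K = 151 + 4·88 (−47 from intervention) = 456
  Z = 295 − 6·88 + 2·456 (+78 from intervention) = 757
  M = 81 − 5·88 + 456 − 5·757 = -3688
Comparing — Policy A: M=-994, Policy B: M=-4117, Policy C: M=-3688. Highest is -994 (Policy A).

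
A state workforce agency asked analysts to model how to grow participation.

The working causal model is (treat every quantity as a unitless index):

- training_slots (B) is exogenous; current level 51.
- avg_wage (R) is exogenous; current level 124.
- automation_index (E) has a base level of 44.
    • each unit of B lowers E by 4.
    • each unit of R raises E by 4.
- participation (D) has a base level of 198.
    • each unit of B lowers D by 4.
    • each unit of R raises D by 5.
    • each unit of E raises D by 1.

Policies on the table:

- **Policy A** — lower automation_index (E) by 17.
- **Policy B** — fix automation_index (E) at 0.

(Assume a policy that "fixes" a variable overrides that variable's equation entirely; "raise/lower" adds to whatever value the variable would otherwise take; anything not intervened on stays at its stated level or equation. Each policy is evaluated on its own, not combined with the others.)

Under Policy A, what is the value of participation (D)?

Policy A (E − 17):
  B = 51
  R = 124
  E = 44 − 4·51 + 4·124 (−17 from intervention) = 319
  D = 198 − 4·51 + 5·124 + 319 = 933

933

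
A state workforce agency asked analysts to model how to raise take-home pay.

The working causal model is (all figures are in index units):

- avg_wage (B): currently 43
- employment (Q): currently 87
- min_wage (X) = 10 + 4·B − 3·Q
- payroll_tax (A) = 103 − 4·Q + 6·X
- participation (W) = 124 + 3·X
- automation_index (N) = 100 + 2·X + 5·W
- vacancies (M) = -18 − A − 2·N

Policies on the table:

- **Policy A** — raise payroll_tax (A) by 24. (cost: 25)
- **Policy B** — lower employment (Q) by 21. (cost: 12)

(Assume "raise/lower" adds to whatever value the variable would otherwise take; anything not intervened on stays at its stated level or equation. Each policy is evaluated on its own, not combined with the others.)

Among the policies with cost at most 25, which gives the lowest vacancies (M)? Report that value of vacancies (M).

Policy A (A + 24):
  B = 43
  Q = 87
  X = 10 + 4·43 − 3·87 = -79
  A = 103 − 4·87 + 6·(-79) (+24 from intervention) = -695
  W = 124 + 3·(-79) = -113
  N = 100 + 2·(-79) + 5·(-113) = -623
  M = -18 − (-695) − 2·(-623) = 1923
Policy B (Q − 21):
  B = 43
  Q = 87 − 21 = 66
  X = 10 + 4·43 − 3·66 = -16
  A = 103 − 4·66 + 6·(-16) = -257
  W = 124 + 3·(-16) = 76
  N = 100 + 2·(-16) + 5·76 = 448
  M = -18 − (-257) − 2·448 = -657
Comparing — Policy A: M=1923, Policy B: M=-657. Lowest is -657 (Policy B).

-657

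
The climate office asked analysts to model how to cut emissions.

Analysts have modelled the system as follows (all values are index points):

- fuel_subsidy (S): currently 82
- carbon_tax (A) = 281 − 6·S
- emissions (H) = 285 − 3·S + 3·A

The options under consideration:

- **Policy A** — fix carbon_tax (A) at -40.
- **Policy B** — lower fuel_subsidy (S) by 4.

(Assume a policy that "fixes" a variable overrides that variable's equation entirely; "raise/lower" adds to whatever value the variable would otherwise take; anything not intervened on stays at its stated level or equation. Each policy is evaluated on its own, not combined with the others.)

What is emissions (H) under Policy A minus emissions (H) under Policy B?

Policy A (A := -40):
  S = 82
  A = -40
  H = 285 − 3·82 + 3·(-40) = -81
Policy B (S − 4):
  S = 82 − 4 = 78
  A = 281 − 6·78 = -187
  H = 285 − 3·78 + 3·(-187) = -510
H: -81 − (-510) = 429

429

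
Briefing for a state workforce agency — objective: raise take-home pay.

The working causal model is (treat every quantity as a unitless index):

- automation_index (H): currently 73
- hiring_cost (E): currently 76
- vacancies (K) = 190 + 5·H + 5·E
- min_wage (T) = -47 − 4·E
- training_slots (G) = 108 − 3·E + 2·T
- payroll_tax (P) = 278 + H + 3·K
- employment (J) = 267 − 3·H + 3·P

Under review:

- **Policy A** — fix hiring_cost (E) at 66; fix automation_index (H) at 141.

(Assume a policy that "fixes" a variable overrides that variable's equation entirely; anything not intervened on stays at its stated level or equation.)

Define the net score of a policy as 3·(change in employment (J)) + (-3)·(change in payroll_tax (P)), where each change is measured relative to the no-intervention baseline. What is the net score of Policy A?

Baseline:
  H = 73
  E = 76
  K = 190 + 5·73 + 5·76 = 935
  P = 278 + 73 + 3·935 = 3156
  J = 267 − 3·73 + 3·3156 = 9516
Policy A (E := 66, H := 141):
  H = 141
  E = 66
  K = 190 + 5·141 + 5·66 = 1225
  P = 278 + 141 + 3·1225 = 4094
  J = 267 − 3·141 + 3·4094 = 12126
ΔJ = 12126 − 9516 = 2610; ΔP = 4094 − 3156 = 938
Score = 3·2610 + (-3)·938 = 5016

5016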